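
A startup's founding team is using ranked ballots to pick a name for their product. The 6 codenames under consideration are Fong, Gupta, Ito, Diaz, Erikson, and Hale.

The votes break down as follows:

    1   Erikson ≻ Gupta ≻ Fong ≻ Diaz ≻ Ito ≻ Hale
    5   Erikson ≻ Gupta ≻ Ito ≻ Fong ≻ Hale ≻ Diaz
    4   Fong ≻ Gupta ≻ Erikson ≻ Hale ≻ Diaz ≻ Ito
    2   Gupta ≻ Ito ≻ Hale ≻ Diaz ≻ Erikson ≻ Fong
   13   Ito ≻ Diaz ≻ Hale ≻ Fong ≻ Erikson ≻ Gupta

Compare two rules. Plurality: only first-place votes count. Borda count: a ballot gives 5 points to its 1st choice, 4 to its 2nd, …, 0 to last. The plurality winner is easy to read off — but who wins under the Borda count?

Ito

Plurality first-place counts: Fong 4, Gupta 2, Ito 13, Diaz 0, Erikson 6, Hale 0 → Ito.
Borda totals: Fong 59, Gupta 50, Ito 89, Diaz 62, Erikson 57, Hale 58 → Ito.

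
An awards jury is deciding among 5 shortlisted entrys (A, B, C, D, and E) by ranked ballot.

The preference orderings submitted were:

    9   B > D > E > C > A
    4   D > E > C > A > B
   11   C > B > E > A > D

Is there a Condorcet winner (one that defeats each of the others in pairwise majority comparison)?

No

Head-to-head results (24 voters total):
A vs B: B wins 20–4.
A vs C: C wins 24–0.
A vs D: D wins 13–11.
A vs E: E wins 24–0.
B vs C: C wins 15–9.
B vs D: B wins 20–4.
B vs E: B wins 20–4.
C vs D: D wins 13–11.
C vs E: E wins 13–11.
D vs E: D wins 13–11.
No candidate beats all others: B beats D beats C beats B, a majority cycle.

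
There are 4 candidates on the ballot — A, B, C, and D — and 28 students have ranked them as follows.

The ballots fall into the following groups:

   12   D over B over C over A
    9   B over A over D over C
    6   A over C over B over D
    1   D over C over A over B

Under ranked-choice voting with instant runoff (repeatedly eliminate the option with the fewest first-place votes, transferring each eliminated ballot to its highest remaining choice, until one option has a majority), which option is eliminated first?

C

Round 1: D 13, B 9, A 6, C 0. C has the fewest and is eliminated.
Round 2: D 13, B 9, A 6. A has the fewest and is eliminated.
Round 3: B 15, D 13. B has a majority.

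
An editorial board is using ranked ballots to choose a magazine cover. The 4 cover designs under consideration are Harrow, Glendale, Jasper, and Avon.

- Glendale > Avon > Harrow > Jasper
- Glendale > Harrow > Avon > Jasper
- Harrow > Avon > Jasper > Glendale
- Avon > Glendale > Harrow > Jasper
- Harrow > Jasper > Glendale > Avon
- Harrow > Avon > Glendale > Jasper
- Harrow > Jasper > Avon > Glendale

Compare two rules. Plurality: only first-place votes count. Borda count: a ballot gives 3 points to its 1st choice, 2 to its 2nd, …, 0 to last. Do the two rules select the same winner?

Yes

Plurality first-place counts: Harrow 4, Glendale 2, Jasper 0, Avon 1 → Harrow.
Borda totals: Harrow 16, Glendale 10, Jasper 5, Avon 11 → Harrow.
The two rules agree on Harrow.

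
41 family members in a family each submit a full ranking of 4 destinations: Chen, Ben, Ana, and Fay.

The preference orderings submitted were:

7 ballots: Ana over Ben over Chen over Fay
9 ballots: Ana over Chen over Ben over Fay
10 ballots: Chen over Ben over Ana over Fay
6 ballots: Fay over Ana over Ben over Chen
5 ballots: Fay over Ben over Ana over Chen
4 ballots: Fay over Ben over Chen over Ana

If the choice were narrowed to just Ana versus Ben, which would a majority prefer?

Ana

Ballots ranking Ana above Ben: 7+9+6 = 22.
Ballots ranking Ben above Ana: 10+5+4 = 19.
Ana wins the head-to-head, 22–19.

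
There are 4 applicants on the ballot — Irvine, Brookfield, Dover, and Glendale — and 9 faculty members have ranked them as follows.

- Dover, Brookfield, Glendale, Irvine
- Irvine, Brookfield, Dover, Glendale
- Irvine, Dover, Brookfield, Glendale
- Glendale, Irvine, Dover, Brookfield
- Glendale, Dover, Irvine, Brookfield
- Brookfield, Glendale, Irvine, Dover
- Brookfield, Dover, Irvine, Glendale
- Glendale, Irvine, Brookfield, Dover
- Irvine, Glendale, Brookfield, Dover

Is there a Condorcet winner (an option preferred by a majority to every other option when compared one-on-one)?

Head-to-head results (9 voters total):
Irvine vs Brookfield: Irvine wins 6–3.
Irvine vs Dover: Irvine wins 6–3.
Irvine vs Glendale: Glendale wins 5–4.
Brookfield vs Dover: Brookfield wins 5–4.
Brookfield vs Glendale: Brookfield wins 5–4.
Dover vs Glendale: Glendale wins 5–4.
No candidate beats all others: Irvine beats Brookfield beats Glendale beats Irvine, a majority cycle.

No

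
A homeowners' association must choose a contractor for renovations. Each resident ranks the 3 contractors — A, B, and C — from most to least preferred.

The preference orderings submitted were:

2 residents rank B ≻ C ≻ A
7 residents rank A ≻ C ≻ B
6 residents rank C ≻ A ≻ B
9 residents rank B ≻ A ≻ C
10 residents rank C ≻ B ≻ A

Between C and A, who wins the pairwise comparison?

C

Ballots ranking C above A: 2+6+10 = 18.
Ballots ranking A above C: 7+9 = 16.
C wins the head-to-head, 18–16.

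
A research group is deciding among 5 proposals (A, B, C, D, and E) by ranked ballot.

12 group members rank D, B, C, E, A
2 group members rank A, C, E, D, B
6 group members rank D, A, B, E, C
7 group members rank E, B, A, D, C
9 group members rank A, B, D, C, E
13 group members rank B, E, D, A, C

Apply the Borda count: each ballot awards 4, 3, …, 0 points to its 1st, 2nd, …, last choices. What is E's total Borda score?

Borda scores:
  A: 12·0 + 2·4 + 6·3 + 7·2 + 9·4 + 13·1 = 89
  B: 12·3 + 2·0 + 6·2 + 7·3 + 9·3 + 13·4 = 148
  C: 12·2 + 2·3 + 6·0 + 7·0 + 9·1 + 13·0 = 39
  D: 12·4 + 2·1 + 6·4 + 7·1 + 9·2 + 13·2 = 125
  E: 12·1 + 2·2 + 6·1 + 7·4 + 9·0 + 13·3 = 89

89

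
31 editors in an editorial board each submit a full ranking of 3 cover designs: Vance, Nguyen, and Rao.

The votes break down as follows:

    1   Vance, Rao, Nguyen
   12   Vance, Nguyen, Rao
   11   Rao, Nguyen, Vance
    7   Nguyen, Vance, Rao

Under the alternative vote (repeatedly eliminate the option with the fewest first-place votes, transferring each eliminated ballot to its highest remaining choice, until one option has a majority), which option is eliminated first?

Round 1: Vance 13, Rao 11, Nguyen 7. Nguyen has the fewest and is eliminated.
Round 2: Vance 20, Rao 11. Vance has a majority.

Nguyen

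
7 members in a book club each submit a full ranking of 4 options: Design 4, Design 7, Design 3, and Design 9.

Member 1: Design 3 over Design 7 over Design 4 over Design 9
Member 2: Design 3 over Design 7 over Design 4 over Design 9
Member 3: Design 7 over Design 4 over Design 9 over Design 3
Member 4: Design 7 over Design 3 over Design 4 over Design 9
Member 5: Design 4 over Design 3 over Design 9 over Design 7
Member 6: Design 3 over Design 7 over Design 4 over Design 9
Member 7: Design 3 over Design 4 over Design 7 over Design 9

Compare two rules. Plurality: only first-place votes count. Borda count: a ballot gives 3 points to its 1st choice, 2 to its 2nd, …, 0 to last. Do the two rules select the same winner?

Plurality first-place counts: Design 4 1, Design 7 2, Design 3 4, Design 9 0 → Design 3.
Borda totals: Design 4 11, Design 7 13, Design 3 16, Design 9 2 → Design 3.
The two rules agree on Design 3.

Yes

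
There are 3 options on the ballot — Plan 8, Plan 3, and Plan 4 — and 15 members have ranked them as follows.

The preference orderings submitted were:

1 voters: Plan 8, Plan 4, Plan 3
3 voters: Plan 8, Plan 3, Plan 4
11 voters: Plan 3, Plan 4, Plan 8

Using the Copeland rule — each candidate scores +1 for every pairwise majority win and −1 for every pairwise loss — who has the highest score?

Plan 3

Pairwise results:
  Plan 8 vs Plan 3: Plan 3 wins 11–4.
  Plan 8 vs Plan 4: Plan 4 wins 11–4.
  Plan 3 vs Plan 4: Plan 3 wins 14–1.
Copeland scores (wins − losses):
  Plan 8: 0 − 2 = -2
  Plan 3: 2 − 0 = 2
  Plan 4: 1 − 1 = 0
Plan 3 has the best Copeland score.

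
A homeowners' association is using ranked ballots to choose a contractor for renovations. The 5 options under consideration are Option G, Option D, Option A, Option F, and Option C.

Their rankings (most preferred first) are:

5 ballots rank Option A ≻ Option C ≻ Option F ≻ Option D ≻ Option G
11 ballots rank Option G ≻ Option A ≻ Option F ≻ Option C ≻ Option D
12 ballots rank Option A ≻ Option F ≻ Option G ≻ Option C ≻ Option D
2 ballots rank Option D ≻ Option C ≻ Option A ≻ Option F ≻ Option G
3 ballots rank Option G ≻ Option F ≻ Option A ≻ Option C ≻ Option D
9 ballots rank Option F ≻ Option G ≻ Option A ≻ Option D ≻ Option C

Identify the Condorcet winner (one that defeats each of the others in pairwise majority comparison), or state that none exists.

Head-to-head results (42 voters total):
Option G vs Option D: Option G wins 35–7.
Option G vs Option A: Option G wins 23–19.
Option G vs Option F: Option F wins 28–14.
Option G vs Option C: Option G wins 35–7.
Option D vs Option A: Option A wins 40–2.
Option D vs Option F: Option F wins 40–2.
Option D vs Option C: Option C wins 31–11.
Option A vs Option F: Option A wins 30–12.
Option A vs Option C: Option A wins 40–2.
Option F vs Option C: Option F wins 35–7.
No candidate beats all others: Option G beats Option A beats Option F beats Option G, a majority cycle.

None — there is no Condorcet winner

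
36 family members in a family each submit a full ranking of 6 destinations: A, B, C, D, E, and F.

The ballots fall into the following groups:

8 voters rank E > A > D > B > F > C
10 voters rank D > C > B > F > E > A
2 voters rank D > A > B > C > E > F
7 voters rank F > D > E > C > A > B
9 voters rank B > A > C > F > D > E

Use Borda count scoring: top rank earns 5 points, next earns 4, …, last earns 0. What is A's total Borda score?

Borda scores:
  A: 8·4 + 10·0 + 2·4 + 7·1 + 9·4 = 83
  B: 8·2 + 10·3 + 2·3 + 7·0 + 9·5 = 97
  C: 8·0 + 10·4 + 2·2 + 7·2 + 9·3 = 85
  D: 8·3 + 10·5 + 2·5 + 7·4 + 9·1 = 121
  E: 8·5 + 10·1 + 2·1 + 7·3 + 9·0 = 73
  F: 8·1 + 10·2 + 2·0 + 7·5 + 9·2 = 81

83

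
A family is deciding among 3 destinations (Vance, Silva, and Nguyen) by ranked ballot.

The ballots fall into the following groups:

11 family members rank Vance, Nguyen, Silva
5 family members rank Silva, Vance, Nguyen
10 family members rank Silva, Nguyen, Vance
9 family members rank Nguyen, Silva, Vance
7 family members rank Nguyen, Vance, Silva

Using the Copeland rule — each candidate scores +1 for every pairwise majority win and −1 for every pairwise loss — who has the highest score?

Nguyen

Pairwise results:
  Vance vs Silva: Silva wins 24–18.
  Vance vs Nguyen: Nguyen wins 26–16.
  Silva vs Nguyen: Nguyen wins 27–15.
Copeland scores (wins − losses):
  Vance: 0 − 2 = -2
  Silva: 1 − 1 = 0
  Nguyen: 2 − 0 = 2
Nguyen has the best Copeland score.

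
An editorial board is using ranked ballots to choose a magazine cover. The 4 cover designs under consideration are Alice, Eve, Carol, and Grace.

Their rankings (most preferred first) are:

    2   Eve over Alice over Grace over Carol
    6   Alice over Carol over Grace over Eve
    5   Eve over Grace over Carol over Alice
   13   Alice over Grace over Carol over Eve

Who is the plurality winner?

First-place vote totals:
  Alice: 19
  Eve: 7
  Carol: 0
  Grace: 0
Alice has the most first-place votes.

Alice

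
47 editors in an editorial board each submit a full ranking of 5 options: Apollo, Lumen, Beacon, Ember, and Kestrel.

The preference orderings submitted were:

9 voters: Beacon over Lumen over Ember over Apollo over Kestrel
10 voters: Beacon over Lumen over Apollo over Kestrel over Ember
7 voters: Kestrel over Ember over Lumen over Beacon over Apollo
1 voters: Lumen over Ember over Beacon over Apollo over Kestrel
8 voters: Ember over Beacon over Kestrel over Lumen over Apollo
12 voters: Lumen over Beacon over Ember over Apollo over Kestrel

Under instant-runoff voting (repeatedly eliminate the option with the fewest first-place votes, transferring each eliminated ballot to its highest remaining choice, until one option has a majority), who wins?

Beacon

Round 1: Beacon 19, Lumen 13, Ember 8, Kestrel 7, Apollo 0. Apollo has the fewest and is eliminated.
Round 2: Beacon 19, Lumen 13, Ember 8, Kestrel 7. Kestrel has the fewest and is eliminated.
Round 3: Beacon 19, Ember 15, Lumen 13. Lumen has the fewest and is eliminated.
Round 4: Beacon 31, Ember 16. Beacon has a majority.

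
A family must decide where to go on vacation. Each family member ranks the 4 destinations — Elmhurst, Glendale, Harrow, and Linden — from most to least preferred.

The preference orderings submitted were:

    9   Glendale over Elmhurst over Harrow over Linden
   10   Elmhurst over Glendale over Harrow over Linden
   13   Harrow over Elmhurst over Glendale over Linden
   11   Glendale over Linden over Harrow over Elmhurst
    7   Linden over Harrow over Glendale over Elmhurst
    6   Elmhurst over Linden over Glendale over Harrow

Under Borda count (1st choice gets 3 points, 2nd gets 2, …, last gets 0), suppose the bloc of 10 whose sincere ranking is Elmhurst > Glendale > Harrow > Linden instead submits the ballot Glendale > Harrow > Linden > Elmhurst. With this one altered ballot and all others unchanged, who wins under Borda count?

Glendale

Borda totals with the altered ballot: Elmhurst 62, Glendale 116, Harrow 93, Linden 65.
The winner is unchanged: still Glendale.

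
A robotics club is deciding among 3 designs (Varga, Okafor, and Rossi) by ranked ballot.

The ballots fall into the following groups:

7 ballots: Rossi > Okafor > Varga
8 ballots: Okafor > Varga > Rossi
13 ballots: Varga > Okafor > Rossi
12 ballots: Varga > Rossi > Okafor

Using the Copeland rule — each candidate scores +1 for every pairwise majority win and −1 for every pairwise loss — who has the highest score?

Varga

Pairwise results:
  Varga vs Okafor: Varga wins 25–15.
  Varga vs Rossi: Varga wins 33–7.
  Okafor vs Rossi: Okafor wins 21–19.
Copeland scores (wins − losses):
  Varga: 2 − 0 = 2
  Okafor: 1 − 1 = 0
  Rossi: 0 − 2 = -2
Varga has the best Copeland score.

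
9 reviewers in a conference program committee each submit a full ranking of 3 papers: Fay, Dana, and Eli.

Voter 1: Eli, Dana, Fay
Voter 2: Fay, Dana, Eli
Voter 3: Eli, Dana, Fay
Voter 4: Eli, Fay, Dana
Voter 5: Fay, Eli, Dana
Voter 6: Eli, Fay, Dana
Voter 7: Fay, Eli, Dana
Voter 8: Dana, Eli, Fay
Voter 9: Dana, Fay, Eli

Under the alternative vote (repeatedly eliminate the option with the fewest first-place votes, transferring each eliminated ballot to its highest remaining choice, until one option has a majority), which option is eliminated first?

Round 1: Eli 4, Fay 3, Dana 2. Dana has the fewest and is eliminated.
Round 2: Eli 5, Fay 4. Eli has a majority.

Dana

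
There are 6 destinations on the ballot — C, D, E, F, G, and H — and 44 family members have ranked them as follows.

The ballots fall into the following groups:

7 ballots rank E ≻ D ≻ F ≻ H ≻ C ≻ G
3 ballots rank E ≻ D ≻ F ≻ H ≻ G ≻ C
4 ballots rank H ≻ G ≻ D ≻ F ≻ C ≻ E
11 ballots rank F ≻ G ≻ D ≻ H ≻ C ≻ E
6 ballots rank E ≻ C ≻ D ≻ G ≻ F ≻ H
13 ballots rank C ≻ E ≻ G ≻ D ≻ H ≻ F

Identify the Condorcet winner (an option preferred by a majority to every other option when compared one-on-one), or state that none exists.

Head-to-head results (44 voters total):
C vs D: D wins 25–19.
C vs E: C wins 28–16.
C vs F: F wins 25–19.
C vs G: C wins 26–18.
C vs H: H wins 25–19.
D vs E: E wins 29–15.
D vs F: D wins 33–11.
D vs G: G wins 28–16.
D vs H: D wins 40–4.
E vs F: E wins 29–15.
E vs G: E wins 29–15.
E vs H: E wins 29–15.
F vs G: G wins 23–21.
F vs H: F wins 27–17.
G vs H: G wins 30–14.
No candidate beats all others: C beats E beats D beats C, a majority cycle.

No Condorcet winner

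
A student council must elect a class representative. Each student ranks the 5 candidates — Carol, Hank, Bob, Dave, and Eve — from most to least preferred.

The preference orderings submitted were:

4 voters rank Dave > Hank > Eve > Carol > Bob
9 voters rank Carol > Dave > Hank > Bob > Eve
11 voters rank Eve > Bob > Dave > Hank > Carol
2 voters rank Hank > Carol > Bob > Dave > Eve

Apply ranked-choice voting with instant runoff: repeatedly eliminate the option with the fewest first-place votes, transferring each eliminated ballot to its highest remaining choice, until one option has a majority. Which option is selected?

Round 1: Eve 11, Carol 9, Dave 4, Hank 2, Bob 0. Bob has the fewest and is eliminated.
Round 2: Eve 11, Carol 9, Dave 4, Hank 2. Hank has the fewest and is eliminated.
Round 3: Carol 11, Eve 11, Dave 4. Dave has the fewest and is eliminated.
Round 4: Eve 15, Carol 11. Eve has a majority.

Eve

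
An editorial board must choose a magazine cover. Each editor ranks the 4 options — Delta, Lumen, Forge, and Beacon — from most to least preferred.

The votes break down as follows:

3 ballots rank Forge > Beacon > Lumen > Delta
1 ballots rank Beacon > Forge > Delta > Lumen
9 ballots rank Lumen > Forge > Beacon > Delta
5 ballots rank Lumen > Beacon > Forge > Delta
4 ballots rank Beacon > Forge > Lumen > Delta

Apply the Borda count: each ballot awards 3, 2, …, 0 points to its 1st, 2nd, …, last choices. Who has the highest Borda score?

Lumen

Borda scores:
  Delta: 3·0 + 1 + 9·0 + 5·0 + 4·0 = 1
  Lumen: 3·1 + 0 + 9·3 + 5·3 + 4·1 = 49
  Forge: 3·3 + 2 + 9·2 + 5·1 + 4·2 = 42
  Beacon: 3·2 + 3 + 9·1 + 5·2 + 4·3 = 40
Lumen has the highest total.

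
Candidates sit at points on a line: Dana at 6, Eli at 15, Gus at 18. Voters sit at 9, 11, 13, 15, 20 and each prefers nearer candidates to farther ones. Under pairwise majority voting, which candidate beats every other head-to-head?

With single-peaked preferences on a line, the Condorcet winner is the candidate closest to the median voter.
The median voter (position 13) is closest to Eli at 15.
Check: Eli vs Dana — voters closer to Eli: 4 of 5.

Eli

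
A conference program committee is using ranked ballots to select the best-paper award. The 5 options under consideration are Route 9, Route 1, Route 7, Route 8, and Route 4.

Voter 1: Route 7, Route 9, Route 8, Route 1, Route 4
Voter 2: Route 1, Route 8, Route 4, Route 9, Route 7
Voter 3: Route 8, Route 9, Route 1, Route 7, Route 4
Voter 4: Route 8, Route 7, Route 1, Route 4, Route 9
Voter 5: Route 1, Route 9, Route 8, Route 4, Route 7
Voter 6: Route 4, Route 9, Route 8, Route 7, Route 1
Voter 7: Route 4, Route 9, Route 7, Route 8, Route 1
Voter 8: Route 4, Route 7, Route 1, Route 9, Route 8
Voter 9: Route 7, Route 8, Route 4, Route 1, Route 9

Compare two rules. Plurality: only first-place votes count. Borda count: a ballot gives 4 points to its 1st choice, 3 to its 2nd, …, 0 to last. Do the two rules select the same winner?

Plurality first-place counts: Route 9 0, Route 1 2, Route 7 2, Route 8 2, Route 4 3 → Route 4.
Borda totals: Route 9 17, Route 1 16, Route 7 18, Route 8 21, Route 4 18 → Route 8.
The two rules disagree: plurality picks Route 4, Borda picks Route 8.

No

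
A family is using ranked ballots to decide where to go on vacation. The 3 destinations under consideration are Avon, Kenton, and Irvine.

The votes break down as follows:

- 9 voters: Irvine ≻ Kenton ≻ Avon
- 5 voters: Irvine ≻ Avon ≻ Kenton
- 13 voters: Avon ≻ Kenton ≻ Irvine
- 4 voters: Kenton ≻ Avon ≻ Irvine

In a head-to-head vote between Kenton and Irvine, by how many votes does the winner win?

3

Ballots ranking Kenton above Irvine: 13+4 = 17.
Ballots ranking Irvine above Kenton: 9+5 = 14.
Kenton wins 17–14, a margin of 3.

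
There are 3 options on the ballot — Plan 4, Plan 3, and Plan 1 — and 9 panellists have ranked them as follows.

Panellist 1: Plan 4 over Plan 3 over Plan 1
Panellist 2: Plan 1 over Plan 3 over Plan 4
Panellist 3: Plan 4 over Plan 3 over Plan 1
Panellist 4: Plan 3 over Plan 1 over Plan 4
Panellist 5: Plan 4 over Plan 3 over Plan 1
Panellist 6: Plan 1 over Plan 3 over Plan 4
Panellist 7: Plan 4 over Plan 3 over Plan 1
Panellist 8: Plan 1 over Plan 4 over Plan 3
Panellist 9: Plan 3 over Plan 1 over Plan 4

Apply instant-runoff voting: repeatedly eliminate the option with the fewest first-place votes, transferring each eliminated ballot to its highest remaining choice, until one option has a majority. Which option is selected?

Round 1: Plan 4 4, Plan 1 3, Plan 3 2. Plan 3 has the fewest and is eliminated.
Round 2: Plan 1 5, Plan 4 4. Plan 1 has a majority.

Plan 1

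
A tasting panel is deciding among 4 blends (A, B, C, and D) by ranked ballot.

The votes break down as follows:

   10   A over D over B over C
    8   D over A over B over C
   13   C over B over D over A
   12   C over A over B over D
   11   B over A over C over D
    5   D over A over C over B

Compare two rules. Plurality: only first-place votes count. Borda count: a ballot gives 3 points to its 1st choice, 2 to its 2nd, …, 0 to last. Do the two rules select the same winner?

Plurality first-place counts: A 10, B 11, C 25, D 13 → C.
Borda totals: A 102, B 89, C 91, D 72 → A.
The two rules disagree: plurality picks C, Borda picks A.

No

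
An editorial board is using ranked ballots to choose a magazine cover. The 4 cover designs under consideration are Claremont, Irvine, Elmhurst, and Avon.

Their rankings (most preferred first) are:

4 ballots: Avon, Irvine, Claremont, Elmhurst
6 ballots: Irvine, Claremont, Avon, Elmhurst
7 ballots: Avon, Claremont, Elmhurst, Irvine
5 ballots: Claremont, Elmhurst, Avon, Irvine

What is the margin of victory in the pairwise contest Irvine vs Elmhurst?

2

Ballots ranking Irvine above Elmhurst: 4+6 = 10.
Ballots ranking Elmhurst above Irvine: 7+5 = 12.
Elmhurst wins 12–10, a margin of 2.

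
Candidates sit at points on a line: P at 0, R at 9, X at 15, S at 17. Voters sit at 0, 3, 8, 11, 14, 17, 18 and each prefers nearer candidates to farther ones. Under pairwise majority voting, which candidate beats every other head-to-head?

R

With single-peaked preferences on a line, the Condorcet winner is the candidate closest to the median voter.
The median voter (position 11) is closest to R at 9.
Check: R vs P — voters closer to R: 5 of 7.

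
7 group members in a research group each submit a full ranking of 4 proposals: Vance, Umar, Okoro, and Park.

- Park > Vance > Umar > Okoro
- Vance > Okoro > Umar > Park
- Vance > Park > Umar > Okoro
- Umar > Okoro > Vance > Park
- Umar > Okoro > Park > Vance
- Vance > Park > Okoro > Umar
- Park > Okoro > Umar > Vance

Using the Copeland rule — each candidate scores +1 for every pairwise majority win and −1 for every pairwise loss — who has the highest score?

Vance

Pairwise results:
  Vance vs Umar: Vance wins 4–3.
  Vance vs Okoro: Vance wins 4–3.
  Vance vs Park: Vance wins 4–3.
  Umar vs Okoro: Umar wins 4–3.
  Umar vs Park: Park wins 4–3.
  Okoro vs Park: Park wins 4–3.
Copeland scores (wins − losses):
  Vance: 3 − 0 = 3
  Umar: 1 − 2 = -1
  Okoro: 0 − 3 = -3
  Park: 2 − 1 = 1
Vance has the best Copeland score.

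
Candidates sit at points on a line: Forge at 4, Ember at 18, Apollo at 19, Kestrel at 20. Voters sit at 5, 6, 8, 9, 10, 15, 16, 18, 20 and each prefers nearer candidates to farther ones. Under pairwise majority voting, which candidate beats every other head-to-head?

With single-peaked preferences on a line, the Condorcet winner is the candidate closest to the median voter.
The median voter (position 10) is closest to Forge at 4.
Check: Forge vs Ember — voters closer to Forge: 5 of 9.

Forge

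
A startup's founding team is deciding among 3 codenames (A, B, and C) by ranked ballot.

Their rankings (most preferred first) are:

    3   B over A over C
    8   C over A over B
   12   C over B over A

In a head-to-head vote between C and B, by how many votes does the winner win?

17

Ballots ranking C above B: 8+12 = 20.
Ballots ranking B above C: 3.
C wins 20–3, a margin of 17.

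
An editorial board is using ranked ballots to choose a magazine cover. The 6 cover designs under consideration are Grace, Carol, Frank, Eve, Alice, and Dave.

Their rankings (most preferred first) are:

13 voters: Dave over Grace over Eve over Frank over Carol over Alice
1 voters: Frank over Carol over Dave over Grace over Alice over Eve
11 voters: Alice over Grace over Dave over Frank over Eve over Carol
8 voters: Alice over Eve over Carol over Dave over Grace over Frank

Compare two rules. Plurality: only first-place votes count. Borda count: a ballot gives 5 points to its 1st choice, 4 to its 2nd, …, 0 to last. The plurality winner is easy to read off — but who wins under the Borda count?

Dave

Plurality first-place counts: Grace 0, Carol 0, Frank 1, Eve 0, Alice 19, Dave 13 → Alice.
Borda totals: Grace 106, Carol 41, Frank 53, Eve 82, Alice 96, Dave 117 → Dave.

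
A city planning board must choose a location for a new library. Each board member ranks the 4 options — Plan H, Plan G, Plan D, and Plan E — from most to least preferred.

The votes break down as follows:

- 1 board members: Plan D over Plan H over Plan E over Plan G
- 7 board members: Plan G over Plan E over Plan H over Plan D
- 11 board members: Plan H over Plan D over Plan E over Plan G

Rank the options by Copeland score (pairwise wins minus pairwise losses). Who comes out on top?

Plan H

Pairwise results:
  Plan H vs Plan G: Plan H wins 12–7.
  Plan H vs Plan D: Plan H wins 18–1.
  Plan H vs Plan E: Plan H wins 12–7.
  Plan G vs Plan D: Plan D wins 12–7.
  Plan G vs Plan E: Plan E wins 12–7.
  Plan D vs Plan E: Plan D wins 12–7.
Copeland scores (wins − losses):
  Plan H: 3 − 0 = 3
  Plan G: 0 − 3 = -3
  Plan D: 2 − 1 = 1
  Plan E: 1 − 2 = -1
Plan H has the best Copeland score.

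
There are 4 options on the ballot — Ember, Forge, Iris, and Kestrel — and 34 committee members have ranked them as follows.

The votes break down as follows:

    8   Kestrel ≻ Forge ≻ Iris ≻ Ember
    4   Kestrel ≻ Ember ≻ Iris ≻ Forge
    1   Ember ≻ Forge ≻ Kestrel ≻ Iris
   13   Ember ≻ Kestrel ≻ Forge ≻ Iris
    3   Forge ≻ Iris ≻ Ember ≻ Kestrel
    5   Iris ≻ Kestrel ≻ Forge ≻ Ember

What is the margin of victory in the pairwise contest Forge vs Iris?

Ballots ranking Forge above Iris: 8+1+13+3 = 25.
Ballots ranking Iris above Forge: 4+5 = 9.
Forge wins 25–9, a margin of 16.

16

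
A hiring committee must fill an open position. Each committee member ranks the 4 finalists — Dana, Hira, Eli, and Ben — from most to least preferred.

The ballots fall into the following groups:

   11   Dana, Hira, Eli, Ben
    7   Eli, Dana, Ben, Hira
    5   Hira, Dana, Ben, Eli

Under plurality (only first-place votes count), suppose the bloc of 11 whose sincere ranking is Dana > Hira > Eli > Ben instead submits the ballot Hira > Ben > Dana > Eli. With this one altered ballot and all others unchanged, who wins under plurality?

First-place totals with the altered ballot: Dana 0, Hira 16, Eli 7, Ben 0.
The switch changes the winner from Dana to Hira.

Hira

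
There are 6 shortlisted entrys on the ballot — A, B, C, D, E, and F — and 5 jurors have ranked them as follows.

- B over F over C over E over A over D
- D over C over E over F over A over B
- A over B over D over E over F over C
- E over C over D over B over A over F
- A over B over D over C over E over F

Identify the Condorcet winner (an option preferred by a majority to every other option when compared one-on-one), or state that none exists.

No Condorcet winner

Head-to-head results (5 voters total):
A vs B: A wins 3–2.
A vs C: C wins 3–2.
A vs D: A wins 3–2.
A vs E: E wins 3–2.
A vs F: A wins 3–2.
B vs C: B wins 3–2.
B vs D: B wins 3–2.
B vs E: B wins 3–2.
B vs F: B wins 4–1.
C vs D: D wins 3–2.
C vs E: C wins 3–2.
C vs F: C wins 3–2.
D vs E: D wins 3–2.
D vs F: D wins 4–1.
E vs F: E wins 4–1.
No candidate beats all others: A beats B beats C beats A, a majority cycle.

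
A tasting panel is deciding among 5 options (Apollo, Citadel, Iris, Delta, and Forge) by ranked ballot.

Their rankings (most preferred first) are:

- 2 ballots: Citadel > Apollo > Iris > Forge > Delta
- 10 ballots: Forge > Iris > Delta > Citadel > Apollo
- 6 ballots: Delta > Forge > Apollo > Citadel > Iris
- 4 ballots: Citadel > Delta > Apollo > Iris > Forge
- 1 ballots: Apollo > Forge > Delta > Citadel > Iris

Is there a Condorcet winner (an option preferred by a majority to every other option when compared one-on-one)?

Yes

Head-to-head results (23 voters total):
Apollo vs Citadel: Citadel wins 16–7.
Apollo vs Iris: Apollo wins 13–10.
Apollo vs Delta: Delta wins 20–3.
Apollo vs Forge: Forge wins 16–7.
Citadel vs Iris: Citadel wins 13–10.
Citadel vs Delta: Delta wins 17–6.
Citadel vs Forge: Forge wins 17–6.
Iris vs Delta: Iris wins 12–11.
Iris vs Forge: Forge wins 17–6.
Delta vs Forge: Forge wins 13–10.
Forge beats each rival — Apollo (16–7), Citadel (17–6), Iris (17–6), Delta (13–10) — so Forge is the Condorcet winner.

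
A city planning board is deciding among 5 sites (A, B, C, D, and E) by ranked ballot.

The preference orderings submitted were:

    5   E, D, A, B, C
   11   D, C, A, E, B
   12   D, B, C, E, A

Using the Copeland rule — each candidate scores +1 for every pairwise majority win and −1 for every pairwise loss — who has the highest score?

Pairwise results:
  A vs B: A wins 16–12.
  A vs C: C wins 23–5.
  A vs D: D wins 28–0.
  A vs E: E wins 17–11.
  B vs C: B wins 17–11.
  B vs D: D wins 28–0.
  B vs E: E wins 16–12.
  C vs D: D wins 28–0.
  C vs E: C wins 23–5.
  D vs E: D wins 23–5.
Copeland scores (wins − losses):
  A: 1 − 3 = -2
  B: 1 − 3 = -2
  C: 2 − 2 = 0
  D: 4 − 0 = 4
  E: 2 − 2 = 0
D has the best Copeland score.

D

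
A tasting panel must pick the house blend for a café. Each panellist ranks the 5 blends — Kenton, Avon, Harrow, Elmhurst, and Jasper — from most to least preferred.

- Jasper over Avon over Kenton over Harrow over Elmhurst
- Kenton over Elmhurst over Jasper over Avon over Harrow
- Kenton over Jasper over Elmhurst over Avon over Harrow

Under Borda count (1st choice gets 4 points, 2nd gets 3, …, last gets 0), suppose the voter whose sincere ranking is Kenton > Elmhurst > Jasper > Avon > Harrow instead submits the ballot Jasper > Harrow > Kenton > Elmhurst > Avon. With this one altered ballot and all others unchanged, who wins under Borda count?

Jasper

Borda totals with the altered ballot: Kenton 8, Avon 4, Harrow 4, Elmhurst 3, Jasper 11.
The switch changes the winner from Kenton to Jasper.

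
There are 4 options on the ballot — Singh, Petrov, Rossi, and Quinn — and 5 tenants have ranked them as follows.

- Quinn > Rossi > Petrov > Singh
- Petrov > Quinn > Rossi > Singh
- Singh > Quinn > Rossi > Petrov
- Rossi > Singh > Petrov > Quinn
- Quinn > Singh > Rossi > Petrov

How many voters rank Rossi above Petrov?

4

Ballots ranking Rossi above Petrov: 4.
Ballots ranking Petrov above Rossi: 1.
So 4 of 5 voters prefer Rossi to Petrov.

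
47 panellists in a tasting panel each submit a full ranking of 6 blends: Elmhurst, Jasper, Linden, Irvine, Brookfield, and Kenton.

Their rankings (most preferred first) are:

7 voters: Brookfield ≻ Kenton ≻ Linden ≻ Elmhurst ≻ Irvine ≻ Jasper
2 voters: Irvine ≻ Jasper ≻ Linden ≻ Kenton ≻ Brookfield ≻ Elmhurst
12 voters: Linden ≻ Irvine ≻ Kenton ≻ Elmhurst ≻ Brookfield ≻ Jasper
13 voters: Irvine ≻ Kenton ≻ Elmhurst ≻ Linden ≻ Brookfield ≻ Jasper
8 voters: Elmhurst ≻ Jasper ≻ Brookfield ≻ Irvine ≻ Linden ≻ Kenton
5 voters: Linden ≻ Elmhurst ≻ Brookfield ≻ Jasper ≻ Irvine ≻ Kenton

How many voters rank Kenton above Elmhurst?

34

Ballots ranking Kenton above Elmhurst: 7+2+12+13 = 34.
Ballots ranking Elmhurst above Kenton: 8+5 = 13.
So 34 of 47 voters prefer Kenton to Elmhurst.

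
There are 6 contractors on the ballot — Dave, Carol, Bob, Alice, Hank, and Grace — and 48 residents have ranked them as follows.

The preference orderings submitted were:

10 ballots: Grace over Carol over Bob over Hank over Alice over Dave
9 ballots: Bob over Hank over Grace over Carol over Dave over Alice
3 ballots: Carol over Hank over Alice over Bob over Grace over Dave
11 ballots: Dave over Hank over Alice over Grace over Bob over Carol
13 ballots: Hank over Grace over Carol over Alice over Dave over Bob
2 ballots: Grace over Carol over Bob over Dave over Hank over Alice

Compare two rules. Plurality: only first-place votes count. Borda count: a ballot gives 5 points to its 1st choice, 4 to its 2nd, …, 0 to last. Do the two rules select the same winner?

Yes

Plurality first-place counts: Dave 11, Carol 3, Bob 9, Alice 0, Hank 13, Grace 12 → Hank.
Borda totals: Dave 81, Carol 120, Bob 98, Alice 78, Hank 179, Grace 164 → Hank.
The two rules agree on Hank.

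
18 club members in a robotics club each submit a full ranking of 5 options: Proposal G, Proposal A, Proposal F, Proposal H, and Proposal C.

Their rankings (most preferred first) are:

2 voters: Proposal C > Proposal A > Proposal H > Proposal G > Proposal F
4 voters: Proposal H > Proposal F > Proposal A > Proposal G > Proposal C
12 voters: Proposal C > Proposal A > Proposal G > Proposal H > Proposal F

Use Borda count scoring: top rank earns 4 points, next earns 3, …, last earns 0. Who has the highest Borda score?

Borda scores:
  Proposal G: 2·1 + 4·1 + 12·2 = 30
  Proposal A: 2·3 + 4·2 + 12·3 = 50
  Proposal F: 2·0 + 4·3 + 12·0 = 12
  Proposal H: 2·2 + 4·4 + 12·1 = 32
  Proposal C: 2·4 + 4·0 + 12·4 = 56
Proposal C has the highest total.

Proposal C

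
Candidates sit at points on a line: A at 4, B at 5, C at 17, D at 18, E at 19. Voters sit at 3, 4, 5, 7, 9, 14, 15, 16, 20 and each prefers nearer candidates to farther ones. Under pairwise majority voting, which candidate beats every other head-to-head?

With single-peaked preferences on a line, the Condorcet winner is the candidate closest to the median voter.
The median voter (position 9) is closest to B at 5.
Check: B vs E — voters closer to B: 5 of 9.

B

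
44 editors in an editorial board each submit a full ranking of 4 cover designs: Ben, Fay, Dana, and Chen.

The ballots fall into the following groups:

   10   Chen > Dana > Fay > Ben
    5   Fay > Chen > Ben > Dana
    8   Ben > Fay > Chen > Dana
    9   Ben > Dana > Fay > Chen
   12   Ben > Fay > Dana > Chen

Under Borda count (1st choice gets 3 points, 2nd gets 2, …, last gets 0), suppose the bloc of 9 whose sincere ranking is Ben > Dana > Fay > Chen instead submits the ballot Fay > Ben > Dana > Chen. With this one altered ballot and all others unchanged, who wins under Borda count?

Borda totals with the altered ballot: Ben 83, Fay 92, Dana 41, Chen 48.
The switch changes the winner from Ben to Fay.

Fay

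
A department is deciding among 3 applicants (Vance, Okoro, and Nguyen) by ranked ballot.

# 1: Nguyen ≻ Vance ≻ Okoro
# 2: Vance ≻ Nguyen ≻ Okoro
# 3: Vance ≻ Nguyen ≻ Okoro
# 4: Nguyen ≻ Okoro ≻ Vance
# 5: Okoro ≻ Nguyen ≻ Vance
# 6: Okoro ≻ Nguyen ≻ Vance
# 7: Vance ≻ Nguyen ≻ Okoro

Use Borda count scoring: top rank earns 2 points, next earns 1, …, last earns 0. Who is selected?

Borda scores:
  Vance: 1 + 2 + 2 + 0 + 0 + 0 + 2 = 7
  Okoro: 0 + 0 + 0 + 1 + 2 + 2 + 0 = 5
  Nguyen: 2 + 1 + 1 + 2 + 1 + 1 + 1 = 9
Nguyen has the highest total.

Nguyen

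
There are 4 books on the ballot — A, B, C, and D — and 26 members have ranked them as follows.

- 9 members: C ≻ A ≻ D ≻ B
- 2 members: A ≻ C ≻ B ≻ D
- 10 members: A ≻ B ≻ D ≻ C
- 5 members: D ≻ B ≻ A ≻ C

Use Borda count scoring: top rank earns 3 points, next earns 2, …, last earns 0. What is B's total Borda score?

Borda scores:
  A: 9·2 + 2·3 + 10·3 + 5·1 = 59
  B: 9·0 + 2·1 + 10·2 + 5·2 = 32
  C: 9·3 + 2·2 + 10·0 + 5·0 = 31
  D: 9·1 + 2·0 + 10·1 + 5·3 = 34

32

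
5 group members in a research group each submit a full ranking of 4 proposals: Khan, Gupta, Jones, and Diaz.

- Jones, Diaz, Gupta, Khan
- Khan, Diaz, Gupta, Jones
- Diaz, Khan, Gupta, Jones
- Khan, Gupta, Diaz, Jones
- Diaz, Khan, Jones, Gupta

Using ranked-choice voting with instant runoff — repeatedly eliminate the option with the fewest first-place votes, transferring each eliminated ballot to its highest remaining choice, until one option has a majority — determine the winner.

Diaz

Round 1: Khan 2, Diaz 2, Jones 1, Gupta 0. Gupta has the fewest and is eliminated.
Round 2: Khan 2, Diaz 2, Jones 1. Jones has the fewest and is eliminated.
Round 3: Diaz 3, Khan 2. Diaz has a majority.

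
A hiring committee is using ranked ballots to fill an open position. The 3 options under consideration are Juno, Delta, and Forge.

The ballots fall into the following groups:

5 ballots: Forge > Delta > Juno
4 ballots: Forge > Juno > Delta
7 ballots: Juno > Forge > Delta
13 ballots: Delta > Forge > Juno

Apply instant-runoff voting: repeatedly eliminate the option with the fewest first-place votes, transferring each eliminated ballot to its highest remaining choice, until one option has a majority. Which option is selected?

Forge

Round 1: Delta 13, Forge 9, Juno 7. Juno has the fewest and is eliminated.
Round 2: Forge 16, Delta 13. Forge has a majority.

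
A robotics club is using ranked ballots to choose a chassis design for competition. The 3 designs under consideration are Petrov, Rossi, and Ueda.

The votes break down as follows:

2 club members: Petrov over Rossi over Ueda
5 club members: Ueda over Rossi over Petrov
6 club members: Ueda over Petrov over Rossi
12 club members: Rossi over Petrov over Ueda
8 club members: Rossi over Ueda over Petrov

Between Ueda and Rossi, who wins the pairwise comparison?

Ballots ranking Ueda above Rossi: 5+6 = 11.
Ballots ranking Rossi above Ueda: 2+12+8 = 22.
Rossi wins the head-to-head, 22–11.

Rossi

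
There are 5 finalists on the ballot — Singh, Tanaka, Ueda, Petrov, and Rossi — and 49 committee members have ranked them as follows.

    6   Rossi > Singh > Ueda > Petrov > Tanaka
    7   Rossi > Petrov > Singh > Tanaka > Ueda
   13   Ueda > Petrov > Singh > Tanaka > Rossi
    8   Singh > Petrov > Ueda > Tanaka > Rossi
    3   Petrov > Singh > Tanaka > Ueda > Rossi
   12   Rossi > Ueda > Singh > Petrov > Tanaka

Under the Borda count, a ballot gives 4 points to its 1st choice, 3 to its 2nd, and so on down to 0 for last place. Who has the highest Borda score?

Borda scores:
  Singh: 6·3 + 7·2 + 13·2 + 8·4 + 3·3 + 12·2 = 123
  Tanaka: 6·0 + 7·1 + 13·1 + 8·1 + 3·2 + 12·0 = 34
  Ueda: 6·2 + 7·0 + 13·4 + 8·2 + 3·1 + 12·3 = 119
  Petrov: 6·1 + 7·3 + 13·3 + 8·3 + 3·4 + 12·1 = 114
  Rossi: 6·4 + 7·4 + 13·0 + 8·0 + 3·0 + 12·4 = 100
Singh has the highest total.

Singh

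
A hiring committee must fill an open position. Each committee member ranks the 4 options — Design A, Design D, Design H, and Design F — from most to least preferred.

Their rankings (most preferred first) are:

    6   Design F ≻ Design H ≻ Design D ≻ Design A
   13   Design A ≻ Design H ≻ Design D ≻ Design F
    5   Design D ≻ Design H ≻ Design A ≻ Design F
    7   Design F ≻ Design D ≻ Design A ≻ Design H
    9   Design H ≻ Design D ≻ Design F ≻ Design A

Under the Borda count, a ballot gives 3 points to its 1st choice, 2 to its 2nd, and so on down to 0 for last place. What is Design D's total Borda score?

Borda scores:
  Design A: 6·0 + 13·3 + 5·1 + 7·1 + 9·0 = 51
  Design D: 6·1 + 13·1 + 5·3 + 7·2 + 9·2 = 66
  Design H: 6·2 + 13·2 + 5·2 + 7·0 + 9·3 = 75
  Design F: 6·3 + 13·0 + 5·0 + 7·3 + 9·1 = 48

66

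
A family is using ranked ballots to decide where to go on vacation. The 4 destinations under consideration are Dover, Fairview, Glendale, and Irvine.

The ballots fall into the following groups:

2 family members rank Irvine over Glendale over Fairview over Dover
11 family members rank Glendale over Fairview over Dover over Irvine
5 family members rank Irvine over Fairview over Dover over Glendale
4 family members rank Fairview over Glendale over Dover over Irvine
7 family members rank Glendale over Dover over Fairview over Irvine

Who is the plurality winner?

Glendale

First-place vote totals:
  Dover: 0
  Fairview: 4
  Glendale: 18
  Irvine: 7
Glendale has the most first-place votes.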